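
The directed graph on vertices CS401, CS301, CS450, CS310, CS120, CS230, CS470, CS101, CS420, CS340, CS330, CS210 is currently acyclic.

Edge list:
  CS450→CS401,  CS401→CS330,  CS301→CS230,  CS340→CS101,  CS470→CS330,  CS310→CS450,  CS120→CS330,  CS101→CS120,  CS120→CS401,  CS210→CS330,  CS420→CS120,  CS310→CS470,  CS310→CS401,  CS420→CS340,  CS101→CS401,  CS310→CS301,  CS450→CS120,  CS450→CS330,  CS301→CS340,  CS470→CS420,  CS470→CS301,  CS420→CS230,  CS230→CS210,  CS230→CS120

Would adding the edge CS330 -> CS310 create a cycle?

Yes

Adding CS330→CS310 creates a cycle iff CS310 can already reach CS330.
Path from CS310: CS310 → CS470 → CS330.
So CS310 → … → CS330 → CS310 is a cycle.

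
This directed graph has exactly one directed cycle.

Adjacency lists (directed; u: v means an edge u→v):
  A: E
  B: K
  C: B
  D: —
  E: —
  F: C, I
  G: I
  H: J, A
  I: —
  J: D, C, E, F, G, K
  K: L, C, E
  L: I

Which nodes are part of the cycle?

DFS with gray/black marking from K:
K gray
  L gray
    I gray
    I black
  L black
  C gray
    B gray
      B→K: K is gray → back edge
Back edge closes the cycle K → C → B → K; its vertices are {B, C, K}.

B, C, K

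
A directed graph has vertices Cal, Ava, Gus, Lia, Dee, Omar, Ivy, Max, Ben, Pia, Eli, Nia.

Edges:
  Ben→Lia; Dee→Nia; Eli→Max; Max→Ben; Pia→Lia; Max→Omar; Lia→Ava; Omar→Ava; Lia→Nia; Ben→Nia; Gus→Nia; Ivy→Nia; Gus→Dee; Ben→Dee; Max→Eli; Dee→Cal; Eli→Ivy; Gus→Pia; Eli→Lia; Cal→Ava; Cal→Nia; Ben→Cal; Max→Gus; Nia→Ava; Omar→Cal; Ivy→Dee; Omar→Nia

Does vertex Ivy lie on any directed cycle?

No

Ivy lies on a cycle iff there is a path from Ivy back to itself.
Exploring from Ivy, it never reaches itself; equivalently, its strongly connected component is a singleton.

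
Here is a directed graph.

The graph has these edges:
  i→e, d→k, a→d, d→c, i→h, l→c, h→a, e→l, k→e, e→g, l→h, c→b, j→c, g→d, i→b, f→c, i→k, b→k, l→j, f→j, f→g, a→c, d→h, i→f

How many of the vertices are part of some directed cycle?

A vertex is on a directed cycle iff it belongs to a strongly connected component of size ≥ 2 (or has a self-loop).
The vertices on cycles are {a, b, c, d, e, g, h, j, k, l} — 10 in total.

10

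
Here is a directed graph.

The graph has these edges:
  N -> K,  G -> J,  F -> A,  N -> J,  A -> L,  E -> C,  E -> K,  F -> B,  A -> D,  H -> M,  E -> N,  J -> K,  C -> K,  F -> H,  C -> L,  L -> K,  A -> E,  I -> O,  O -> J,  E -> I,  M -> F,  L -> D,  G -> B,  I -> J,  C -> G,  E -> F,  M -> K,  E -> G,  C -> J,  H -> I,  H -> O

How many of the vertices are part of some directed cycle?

A vertex is on a directed cycle iff it belongs to a strongly connected component of size ≥ 2 (or has a self-loop).
The vertices on cycles are {A, E, F, H, M} — 5 in total.

5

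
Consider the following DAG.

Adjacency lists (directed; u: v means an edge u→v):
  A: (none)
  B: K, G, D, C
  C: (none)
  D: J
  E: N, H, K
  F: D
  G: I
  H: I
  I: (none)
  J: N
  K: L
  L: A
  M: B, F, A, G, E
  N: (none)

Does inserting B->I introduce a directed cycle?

Adding B→I creates a cycle iff I can already reach B.
Explore from I: no path reaches B. The graph stays acyclic.

No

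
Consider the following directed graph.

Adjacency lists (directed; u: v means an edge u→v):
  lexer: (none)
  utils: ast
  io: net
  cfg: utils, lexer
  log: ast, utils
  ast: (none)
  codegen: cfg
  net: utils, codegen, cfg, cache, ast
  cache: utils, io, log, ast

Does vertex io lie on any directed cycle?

io is on a cycle iff io can reach itself via ≥1 edge.
io → net → cache → io — yes.

Yes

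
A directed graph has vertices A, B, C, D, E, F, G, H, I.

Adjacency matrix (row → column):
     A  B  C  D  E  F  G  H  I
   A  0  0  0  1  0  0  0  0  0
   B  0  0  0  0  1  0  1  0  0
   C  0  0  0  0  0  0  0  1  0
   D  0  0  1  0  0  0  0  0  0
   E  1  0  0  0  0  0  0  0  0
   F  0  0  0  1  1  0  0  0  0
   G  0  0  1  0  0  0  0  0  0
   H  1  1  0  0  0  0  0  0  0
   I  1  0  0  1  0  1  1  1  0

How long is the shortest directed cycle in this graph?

4

For each vertex v, BFS finds the shortest path from v back to v.
The shortest such closed walk is H → A → D → C → H, length 4.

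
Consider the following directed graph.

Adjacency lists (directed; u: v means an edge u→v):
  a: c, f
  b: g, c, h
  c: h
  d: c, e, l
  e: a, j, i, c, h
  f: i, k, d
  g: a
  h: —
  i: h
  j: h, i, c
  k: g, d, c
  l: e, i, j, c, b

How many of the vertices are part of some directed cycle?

A vertex is on a directed cycle iff it belongs to a strongly connected component of size ≥ 2 (or has a self-loop).
The vertices on cycles are {a, b, d, e, f, g, k, l} — 8 in total.

8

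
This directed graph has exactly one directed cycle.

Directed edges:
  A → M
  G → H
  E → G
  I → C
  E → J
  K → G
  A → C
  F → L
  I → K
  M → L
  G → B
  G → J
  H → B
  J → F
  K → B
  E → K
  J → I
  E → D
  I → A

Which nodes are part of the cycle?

G, I, J, K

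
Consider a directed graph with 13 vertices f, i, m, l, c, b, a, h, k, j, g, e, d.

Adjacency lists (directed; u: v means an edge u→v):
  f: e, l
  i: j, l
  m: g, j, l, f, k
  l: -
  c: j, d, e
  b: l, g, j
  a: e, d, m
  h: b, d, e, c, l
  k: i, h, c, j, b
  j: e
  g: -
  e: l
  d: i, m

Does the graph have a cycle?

Yes

DFS with white/gray/black marking, starting from g:
g gray
g black
f gray
  e gray
    l gray
    l black
  e black
  f→l: l black — skip
f black
i gray
  j gray
    j→e: e black — skip
  j black
  i→l: l black — skip
i black
m gray
  m→g: g black — skip
  m→j: j black — skip
  m→l: l black — skip
  m→f: f black — skip
  k gray
    k→i: i black — skip
    h gray
      b gray
        b→l: l black — skip
        b→g: g black — skip
        b→j: j black — skip
      b black
      d gray
        d→i: i black — skip
        d→m: m is gray → back edge
Back edge found, so a cycle exists: m → k → h → d → m.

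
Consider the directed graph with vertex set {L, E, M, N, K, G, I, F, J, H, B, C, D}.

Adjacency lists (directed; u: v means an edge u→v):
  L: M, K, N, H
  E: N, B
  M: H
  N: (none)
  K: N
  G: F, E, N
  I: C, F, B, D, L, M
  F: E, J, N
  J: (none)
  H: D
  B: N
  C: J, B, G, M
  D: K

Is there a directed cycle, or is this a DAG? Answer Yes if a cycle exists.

No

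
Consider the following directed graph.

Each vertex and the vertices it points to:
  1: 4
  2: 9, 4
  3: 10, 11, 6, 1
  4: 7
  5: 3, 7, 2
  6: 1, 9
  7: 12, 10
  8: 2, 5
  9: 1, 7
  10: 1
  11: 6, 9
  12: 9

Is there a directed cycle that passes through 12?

Yes

12 is on a cycle iff 12 can reach itself via ≥1 edge.
12 → 9 → 7 → 12 — yes.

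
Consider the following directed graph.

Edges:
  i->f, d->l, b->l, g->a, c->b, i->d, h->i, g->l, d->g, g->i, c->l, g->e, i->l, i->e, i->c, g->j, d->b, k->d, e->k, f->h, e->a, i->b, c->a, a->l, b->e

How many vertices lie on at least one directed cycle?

A vertex is on a directed cycle iff it belongs to a strongly connected component of size ≥ 2 (or has a self-loop).
The vertices on cycles are {b, c, d, e, f, g, h, i, k} — 9 in total.

9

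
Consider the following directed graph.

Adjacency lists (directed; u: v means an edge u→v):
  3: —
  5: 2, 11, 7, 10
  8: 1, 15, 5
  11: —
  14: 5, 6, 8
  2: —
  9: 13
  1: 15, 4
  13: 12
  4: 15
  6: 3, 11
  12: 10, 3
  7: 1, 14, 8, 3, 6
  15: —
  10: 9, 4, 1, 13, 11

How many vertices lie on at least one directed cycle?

8

A vertex is on a directed cycle iff it belongs to a strongly connected component of size ≥ 2 (or has a self-loop).
The vertices on cycles are {5, 7, 8, 9, 10, 12, 13, 14} — 8 in total.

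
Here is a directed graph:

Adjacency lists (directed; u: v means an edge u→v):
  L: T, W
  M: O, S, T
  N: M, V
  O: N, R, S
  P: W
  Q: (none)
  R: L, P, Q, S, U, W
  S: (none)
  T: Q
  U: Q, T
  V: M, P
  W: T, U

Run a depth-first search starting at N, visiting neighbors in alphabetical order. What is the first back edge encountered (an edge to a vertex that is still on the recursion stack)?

DFS from N (visiting neighbors in alphabetical order); mark gray on enter, black on exit:
N gray
  M gray
    O gray
      O→N: N is gray → back edge
First back edge: O → N.

O->N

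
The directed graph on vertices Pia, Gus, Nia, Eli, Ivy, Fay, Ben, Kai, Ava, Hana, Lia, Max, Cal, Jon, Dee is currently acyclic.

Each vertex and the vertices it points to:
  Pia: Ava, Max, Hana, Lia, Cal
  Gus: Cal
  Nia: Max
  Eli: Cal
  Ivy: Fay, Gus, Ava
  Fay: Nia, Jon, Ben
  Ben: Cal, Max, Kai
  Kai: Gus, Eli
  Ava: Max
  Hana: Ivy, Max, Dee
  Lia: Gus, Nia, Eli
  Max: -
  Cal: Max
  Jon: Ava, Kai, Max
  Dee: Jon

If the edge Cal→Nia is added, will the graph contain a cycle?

Adding Cal→Nia creates a cycle iff Nia can already reach Cal.
Explore from Nia: no path reaches Cal. The graph stays acyclic.

No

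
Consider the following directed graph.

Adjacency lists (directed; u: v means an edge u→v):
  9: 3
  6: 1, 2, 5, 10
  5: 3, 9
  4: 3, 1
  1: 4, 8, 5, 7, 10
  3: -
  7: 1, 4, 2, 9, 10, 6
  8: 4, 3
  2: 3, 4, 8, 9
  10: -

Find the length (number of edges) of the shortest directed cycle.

For each vertex v, BFS finds the shortest path from v back to v.
The shortest such closed walk is 7 → 1 → 7, length 2.

2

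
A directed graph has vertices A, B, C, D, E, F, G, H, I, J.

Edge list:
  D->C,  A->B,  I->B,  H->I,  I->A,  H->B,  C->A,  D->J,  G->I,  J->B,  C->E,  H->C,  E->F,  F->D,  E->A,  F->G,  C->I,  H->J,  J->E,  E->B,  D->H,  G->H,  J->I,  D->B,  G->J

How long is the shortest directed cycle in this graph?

For each vertex v, BFS finds the shortest path from v back to v.
The shortest such closed walk is F → G → J → E → F, length 4.

4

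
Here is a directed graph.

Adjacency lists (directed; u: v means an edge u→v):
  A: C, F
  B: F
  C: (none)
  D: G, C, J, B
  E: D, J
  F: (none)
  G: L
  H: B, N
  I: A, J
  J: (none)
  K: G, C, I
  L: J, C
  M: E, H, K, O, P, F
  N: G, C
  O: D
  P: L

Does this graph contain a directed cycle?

No

DFS with white/gray/black marking, starting from C:
C gray
C black
A gray
  A→C: C black — skip
  F gray
  F black
A black
B gray
  B→F: F black — skip
B black
D gray
  G gray
    L gray
      J gray
      J black
      L→C: C black — skip
    L black
  G black
  D→C: C black — skip
  D→J: J black — skip
  D→B: B black — skip
D black
E gray
  E→D: D black — skip
  E→J: J black — skip
E black
H gray
  H→B: B black — skip
  N gray
    N→G: G black — skip
    N→C: C black — skip
  N black
H black
I gray
  I→A: A black — skip
  I→J: J black — skip
I black
K gray
  K→G: G black — skip
  K→C: C black — skip
  K→I: I black — skip
K black
M gray
  M→E: E black — skip
  M→H: H black — skip
  M→K: K black — skip
  O gray
    O→D: D black — skip
  O black
  P gray
    P→L: L black — skip
  P black
  M→F: F black — skip
M black
Every edge goes to a white or black vertex — no back edge, so the graph is acyclic.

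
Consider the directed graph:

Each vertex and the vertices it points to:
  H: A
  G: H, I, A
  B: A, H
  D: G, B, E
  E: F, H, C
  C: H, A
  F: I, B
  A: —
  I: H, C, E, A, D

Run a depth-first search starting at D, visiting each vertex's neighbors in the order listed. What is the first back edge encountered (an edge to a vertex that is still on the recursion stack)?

DFS from D (visiting each vertex's neighbors in the order listed); mark gray on enter, black on exit:
D gray
  G gray
    H gray
      A gray
      A black
    H black
    I gray
      I→H: H black — skip
      C gray
        C→H: H black — skip
        C→A: A black — skip
      C black
      E gray
        F gray
          F→I: I is gray → back edge
First back edge: F → I.

F→I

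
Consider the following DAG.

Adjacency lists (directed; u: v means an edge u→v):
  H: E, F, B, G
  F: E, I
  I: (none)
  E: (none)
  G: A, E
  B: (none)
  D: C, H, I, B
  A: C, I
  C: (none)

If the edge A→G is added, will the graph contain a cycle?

Yes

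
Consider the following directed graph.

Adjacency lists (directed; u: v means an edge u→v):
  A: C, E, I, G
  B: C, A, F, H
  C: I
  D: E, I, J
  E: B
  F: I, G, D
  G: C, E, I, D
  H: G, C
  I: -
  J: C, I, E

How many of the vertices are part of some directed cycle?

A vertex is on a directed cycle iff it belongs to a strongly connected component of size ≥ 2 (or has a self-loop).
The vertices on cycles are {A, B, D, E, F, G, H, J} — 8 in total.

8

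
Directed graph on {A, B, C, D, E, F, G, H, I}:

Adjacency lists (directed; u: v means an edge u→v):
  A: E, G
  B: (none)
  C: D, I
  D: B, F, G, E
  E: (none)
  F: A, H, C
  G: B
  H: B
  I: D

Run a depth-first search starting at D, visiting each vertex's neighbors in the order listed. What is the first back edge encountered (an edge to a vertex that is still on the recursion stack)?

C→D

DFS from D (visiting each vertex's neighbors in the order listed); mark gray on enter, black on exit:
D gray
  B gray
  B black
  F gray
    A gray
      E gray
      E black
      G gray
        G→B: B black — skip
      G black
    A black
    H gray
      H→B: B black — skip
    H black
    C gray
      C→D: D is gray → back edge
First back edge: C → D.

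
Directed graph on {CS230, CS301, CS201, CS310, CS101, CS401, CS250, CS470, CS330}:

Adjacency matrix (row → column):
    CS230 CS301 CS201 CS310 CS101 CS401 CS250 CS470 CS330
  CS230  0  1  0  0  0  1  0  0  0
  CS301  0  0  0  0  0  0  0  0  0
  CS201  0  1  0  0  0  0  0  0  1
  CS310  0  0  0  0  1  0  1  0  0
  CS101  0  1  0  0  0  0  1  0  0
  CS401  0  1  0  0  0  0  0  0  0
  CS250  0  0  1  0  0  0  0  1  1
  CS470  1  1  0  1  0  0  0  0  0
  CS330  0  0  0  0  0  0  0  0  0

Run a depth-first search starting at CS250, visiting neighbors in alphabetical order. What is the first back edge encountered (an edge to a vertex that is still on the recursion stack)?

CS101->CS250

DFS from CS250 (visiting neighbors in alphabetical order); mark gray on enter, black on exit:
CS250 gray
  CS201 gray
    CS301 gray
    CS301 black
    CS330 gray
    CS330 black
  CS201 black
  CS250→CS330: CS330 black — skip
  CS470 gray
    CS230 gray
      CS230→CS301: CS301 black — skip
      CS401 gray
        CS401→CS301: CS301 black — skip
      CS401 black
    CS230 black
    CS470→CS301: CS301 black — skip
    CS310 gray
      CS101 gray
        CS101→CS250: CS250 is gray → back edge
First back edge: CS101 → CS250.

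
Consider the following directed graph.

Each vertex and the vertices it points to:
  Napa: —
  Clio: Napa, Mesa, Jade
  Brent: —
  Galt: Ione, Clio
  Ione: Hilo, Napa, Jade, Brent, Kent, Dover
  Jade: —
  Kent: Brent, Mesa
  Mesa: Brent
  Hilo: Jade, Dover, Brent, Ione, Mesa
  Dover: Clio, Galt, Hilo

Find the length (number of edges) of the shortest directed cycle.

For each vertex v, BFS finds the shortest path from v back to v.
The shortest such closed walk is Dover → Hilo → Dover, length 2.

2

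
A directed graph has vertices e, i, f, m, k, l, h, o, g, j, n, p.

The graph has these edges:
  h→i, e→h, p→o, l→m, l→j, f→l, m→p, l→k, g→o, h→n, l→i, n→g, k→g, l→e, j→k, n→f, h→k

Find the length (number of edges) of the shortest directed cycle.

5

For each vertex v, BFS finds the shortest path from v back to v.
The shortest such closed walk is l → e → h → n → f → l, length 5.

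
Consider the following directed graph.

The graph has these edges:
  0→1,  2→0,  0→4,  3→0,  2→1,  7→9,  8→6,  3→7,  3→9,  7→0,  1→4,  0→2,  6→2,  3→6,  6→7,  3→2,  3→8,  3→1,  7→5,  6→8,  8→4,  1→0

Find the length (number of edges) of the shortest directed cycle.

2

For each vertex v, BFS finds the shortest path from v back to v.
The shortest such closed walk is 6 → 8 → 6, length 2.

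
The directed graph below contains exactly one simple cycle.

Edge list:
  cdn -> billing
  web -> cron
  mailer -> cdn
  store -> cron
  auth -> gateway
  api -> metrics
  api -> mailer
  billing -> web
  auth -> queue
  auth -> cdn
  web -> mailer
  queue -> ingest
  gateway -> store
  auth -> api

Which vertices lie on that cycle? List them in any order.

cdn, web, mailer, billing

DFS with gray/black marking from cdn:
cdn gray
  billing gray
    web gray
      mailer gray
        mailer→cdn: cdn is gray → back edge
Back edge closes the cycle cdn → billing → web → mailer → cdn; its vertices are {cdn, web, mailer, billing}.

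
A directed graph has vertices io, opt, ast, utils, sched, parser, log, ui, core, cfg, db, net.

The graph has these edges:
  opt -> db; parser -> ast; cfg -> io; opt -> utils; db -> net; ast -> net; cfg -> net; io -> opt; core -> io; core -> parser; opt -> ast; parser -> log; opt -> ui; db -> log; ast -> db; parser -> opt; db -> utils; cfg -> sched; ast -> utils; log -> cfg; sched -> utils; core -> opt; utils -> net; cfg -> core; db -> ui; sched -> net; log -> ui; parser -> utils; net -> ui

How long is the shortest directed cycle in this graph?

4

For each vertex v, BFS finds the shortest path from v back to v.
The shortest such closed walk is cfg → core → parser → log → cfg, length 4.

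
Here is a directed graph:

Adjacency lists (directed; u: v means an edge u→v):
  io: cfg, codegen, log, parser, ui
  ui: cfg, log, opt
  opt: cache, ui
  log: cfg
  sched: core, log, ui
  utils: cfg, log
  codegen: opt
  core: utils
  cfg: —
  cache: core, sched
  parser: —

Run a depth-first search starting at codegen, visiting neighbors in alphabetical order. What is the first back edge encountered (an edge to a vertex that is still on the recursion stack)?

DFS from codegen (visiting neighbors in alphabetical order); mark gray on enter, black on exit:
codegen gray
  opt gray
    cache gray
      core gray
        utils gray
          cfg gray
          cfg black
          log gray
            log→cfg: cfg black — skip
          log black
        utils black
      core black
      sched gray
        sched→core: core black — skip
        sched→log: log black — skip
        ui gray
          ui→cfg: cfg black — skip
          ui→log: log black — skip
          ui→opt: opt is gray → back edge
First back edge: ui → opt.

ui→opt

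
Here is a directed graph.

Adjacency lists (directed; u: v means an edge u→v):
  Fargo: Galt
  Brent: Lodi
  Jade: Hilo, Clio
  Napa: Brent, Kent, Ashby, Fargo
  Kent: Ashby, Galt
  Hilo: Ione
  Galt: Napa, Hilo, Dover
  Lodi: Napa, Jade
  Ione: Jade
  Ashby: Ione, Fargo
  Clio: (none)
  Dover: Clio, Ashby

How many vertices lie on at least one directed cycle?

A vertex is on a directed cycle iff it belongs to a strongly connected component of size ≥ 2 (or has a self-loop).
The vertices on cycles are {Galt, Hilo, Ione, Jade, Kent, Lodi, Napa, Ashby, Brent, Dover, Fargo} — 11 in total.

11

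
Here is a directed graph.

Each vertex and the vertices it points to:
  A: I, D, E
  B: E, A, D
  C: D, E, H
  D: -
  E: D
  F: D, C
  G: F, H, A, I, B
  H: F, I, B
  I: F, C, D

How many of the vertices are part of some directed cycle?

6

A vertex is on a directed cycle iff it belongs to a strongly connected component of size ≥ 2 (or has a self-loop).
The vertices on cycles are {A, B, C, F, H, I} — 6 in total.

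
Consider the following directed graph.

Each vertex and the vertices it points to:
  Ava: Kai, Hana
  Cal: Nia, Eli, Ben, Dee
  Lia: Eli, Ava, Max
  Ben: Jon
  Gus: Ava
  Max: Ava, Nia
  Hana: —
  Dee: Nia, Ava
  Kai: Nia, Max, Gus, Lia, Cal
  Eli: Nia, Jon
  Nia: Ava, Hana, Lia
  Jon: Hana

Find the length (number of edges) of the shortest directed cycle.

For each vertex v, BFS finds the shortest path from v back to v.
The shortest such closed walk is Kai → Lia → Ava → Kai, length 3.

3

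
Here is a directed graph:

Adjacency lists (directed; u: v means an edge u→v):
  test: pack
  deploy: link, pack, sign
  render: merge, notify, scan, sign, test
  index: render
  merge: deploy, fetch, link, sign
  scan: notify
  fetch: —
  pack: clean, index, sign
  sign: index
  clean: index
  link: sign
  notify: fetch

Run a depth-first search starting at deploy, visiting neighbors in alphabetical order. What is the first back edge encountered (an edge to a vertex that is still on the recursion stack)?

merge->deploy

DFS from deploy (visiting neighbors in alphabetical order); mark gray on enter, black on exit:
deploy gray
  link gray
    sign gray
      index gray
        render gray
          merge gray
            merge→deploy: deploy is gray → back edge
First back edge: merge → deploy.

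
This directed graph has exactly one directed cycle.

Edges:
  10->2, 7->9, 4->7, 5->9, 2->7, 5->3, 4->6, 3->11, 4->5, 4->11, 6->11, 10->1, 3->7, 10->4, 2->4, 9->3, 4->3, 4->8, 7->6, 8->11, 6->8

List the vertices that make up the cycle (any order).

3, 7, 9

DFS with gray/black marking from 7:
7 gray
  9 gray
    3 gray
      3→7: 7 is gray → back edge
Back edge closes the cycle 7 → 9 → 3 → 7; its vertices are {3, 7, 9}.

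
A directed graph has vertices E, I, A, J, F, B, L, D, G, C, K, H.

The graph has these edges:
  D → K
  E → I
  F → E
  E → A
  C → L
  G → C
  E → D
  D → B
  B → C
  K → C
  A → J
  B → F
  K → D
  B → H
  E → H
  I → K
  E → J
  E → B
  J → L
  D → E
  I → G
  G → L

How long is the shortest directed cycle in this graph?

2

For each vertex v, BFS finds the shortest path from v back to v.
The shortest such closed walk is E → D → E, length 2.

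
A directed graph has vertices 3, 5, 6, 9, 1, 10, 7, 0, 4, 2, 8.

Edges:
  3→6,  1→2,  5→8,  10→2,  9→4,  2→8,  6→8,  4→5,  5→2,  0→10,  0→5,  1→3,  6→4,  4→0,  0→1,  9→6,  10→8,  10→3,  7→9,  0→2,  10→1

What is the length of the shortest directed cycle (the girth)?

5

For each vertex v, BFS finds the shortest path from v back to v.
The shortest such closed walk is 4 → 0 → 10 → 3 → 6 → 4, length 5.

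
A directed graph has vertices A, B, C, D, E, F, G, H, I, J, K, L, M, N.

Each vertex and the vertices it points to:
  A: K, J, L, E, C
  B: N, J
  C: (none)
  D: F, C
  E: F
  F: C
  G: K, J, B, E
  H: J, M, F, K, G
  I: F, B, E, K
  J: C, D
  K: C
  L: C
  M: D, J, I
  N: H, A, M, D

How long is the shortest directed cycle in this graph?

4

For each vertex v, BFS finds the shortest path from v back to v.
The shortest such closed walk is N → M → I → B → N, length 4.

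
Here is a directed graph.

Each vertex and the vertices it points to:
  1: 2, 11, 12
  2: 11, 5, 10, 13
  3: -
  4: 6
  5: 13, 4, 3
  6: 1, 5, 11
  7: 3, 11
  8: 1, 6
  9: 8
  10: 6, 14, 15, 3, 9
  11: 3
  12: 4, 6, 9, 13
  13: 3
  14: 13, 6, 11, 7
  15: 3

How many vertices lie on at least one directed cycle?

A vertex is on a directed cycle iff it belongs to a strongly connected component of size ≥ 2 (or has a self-loop).
The vertices on cycles are {1, 2, 4, 5, 6, 8, 9, 10, 12, 14} — 10 in total.

10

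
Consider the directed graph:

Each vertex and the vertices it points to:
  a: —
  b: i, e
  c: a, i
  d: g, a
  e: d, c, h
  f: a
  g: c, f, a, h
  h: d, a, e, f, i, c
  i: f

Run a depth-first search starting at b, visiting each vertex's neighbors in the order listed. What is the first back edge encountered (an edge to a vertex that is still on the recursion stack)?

h->d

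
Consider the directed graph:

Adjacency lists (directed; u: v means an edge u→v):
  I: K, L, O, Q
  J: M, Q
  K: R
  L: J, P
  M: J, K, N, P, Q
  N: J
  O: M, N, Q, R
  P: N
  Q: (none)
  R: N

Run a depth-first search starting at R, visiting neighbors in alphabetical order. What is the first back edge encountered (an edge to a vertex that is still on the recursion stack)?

DFS from R (visiting neighbors in alphabetical order); mark gray on enter, black on exit:
R gray
  N gray
    J gray
      M gray
        M→J: J is gray → back edge
First back edge: M → J.

M→J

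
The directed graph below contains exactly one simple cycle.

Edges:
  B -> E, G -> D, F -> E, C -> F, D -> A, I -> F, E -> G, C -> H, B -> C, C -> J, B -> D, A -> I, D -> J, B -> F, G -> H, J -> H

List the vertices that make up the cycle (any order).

A, D, E, F, G, I

DFS with gray/black marking from E:
E gray
  G gray
    D gray
      J gray
        H gray
        H black
      J black
      A gray
        I gray
          F gray
            F→E: E is gray → back edge
Back edge closes the cycle E → G → D → A → I → F → E; its vertices are {A, D, E, F, G, I}.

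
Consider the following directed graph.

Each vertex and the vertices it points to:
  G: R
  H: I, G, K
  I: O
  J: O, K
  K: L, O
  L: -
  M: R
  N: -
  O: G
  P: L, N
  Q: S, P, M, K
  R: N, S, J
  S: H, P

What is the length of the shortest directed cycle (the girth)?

4

For each vertex v, BFS finds the shortest path from v back to v.
The shortest such closed walk is S → H → G → R → S, length 4.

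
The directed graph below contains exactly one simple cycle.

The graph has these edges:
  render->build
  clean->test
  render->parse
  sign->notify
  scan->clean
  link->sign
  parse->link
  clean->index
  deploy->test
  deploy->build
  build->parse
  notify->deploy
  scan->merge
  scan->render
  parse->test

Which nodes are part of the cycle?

link, sign, build, parse, deploy, notify

DFS with gray/black marking from build:
build gray
  parse gray
    test gray
    test black
    link gray
      sign gray
        notify gray
          deploy gray
            deploy→test: test black — skip
            deploy→build: build is gray → back edge
Back edge closes the cycle build → parse → link → sign → notify → deploy → build; its vertices are {link, sign, build, parse, deploy, notify}.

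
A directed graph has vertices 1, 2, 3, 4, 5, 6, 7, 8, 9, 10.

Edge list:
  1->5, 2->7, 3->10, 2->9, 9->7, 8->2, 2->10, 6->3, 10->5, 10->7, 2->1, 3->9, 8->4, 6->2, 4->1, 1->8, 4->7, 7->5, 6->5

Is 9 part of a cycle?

No

9 lies on a cycle iff there is a path from 9 back to itself.
Exploring from 9, it never reaches itself; equivalently, its strongly connected component is a singleton.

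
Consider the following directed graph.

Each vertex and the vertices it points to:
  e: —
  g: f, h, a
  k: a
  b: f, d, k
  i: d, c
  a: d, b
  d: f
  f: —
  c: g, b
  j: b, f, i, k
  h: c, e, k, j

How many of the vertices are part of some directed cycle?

8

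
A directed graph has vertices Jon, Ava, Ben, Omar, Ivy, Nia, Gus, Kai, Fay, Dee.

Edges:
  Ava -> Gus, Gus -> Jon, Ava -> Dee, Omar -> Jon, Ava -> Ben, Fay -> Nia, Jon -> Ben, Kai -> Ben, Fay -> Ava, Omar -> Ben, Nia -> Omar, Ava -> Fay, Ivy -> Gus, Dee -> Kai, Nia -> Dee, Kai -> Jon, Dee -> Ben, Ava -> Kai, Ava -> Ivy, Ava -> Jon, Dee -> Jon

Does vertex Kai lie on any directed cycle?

Kai lies on a cycle iff there is a path from Kai back to itself.
Exploring from Kai, it never reaches itself; equivalently, its strongly connected component is a singleton.

No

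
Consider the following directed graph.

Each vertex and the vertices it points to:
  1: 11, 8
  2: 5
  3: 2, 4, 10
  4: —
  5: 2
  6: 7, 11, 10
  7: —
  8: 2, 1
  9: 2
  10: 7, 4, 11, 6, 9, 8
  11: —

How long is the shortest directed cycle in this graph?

2

For each vertex v, BFS finds the shortest path from v back to v.
The shortest such closed walk is 10 → 6 → 10, length 2.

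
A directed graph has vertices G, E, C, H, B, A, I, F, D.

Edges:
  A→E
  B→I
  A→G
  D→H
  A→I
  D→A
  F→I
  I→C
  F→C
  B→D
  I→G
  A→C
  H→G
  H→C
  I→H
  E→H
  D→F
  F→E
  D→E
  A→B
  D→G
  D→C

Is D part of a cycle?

D is on a cycle iff D can reach itself via ≥1 edge.
D → A → B → D — yes.

Yes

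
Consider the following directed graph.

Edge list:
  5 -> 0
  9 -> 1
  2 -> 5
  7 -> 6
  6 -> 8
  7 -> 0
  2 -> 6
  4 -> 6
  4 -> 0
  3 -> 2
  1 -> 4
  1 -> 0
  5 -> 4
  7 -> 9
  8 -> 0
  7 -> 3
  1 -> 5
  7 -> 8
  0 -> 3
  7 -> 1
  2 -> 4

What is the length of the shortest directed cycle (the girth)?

4

For each vertex v, BFS finds the shortest path from v back to v.
The shortest such closed walk is 3 → 2 → 4 → 0 → 3, length 4.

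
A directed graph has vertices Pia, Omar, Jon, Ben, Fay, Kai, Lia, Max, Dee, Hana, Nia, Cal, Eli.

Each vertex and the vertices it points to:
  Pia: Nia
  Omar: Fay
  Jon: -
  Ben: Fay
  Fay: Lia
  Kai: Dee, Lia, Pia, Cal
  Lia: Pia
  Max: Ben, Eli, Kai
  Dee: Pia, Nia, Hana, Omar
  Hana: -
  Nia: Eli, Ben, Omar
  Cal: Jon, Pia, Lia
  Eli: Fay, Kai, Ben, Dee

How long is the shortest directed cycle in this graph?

For each vertex v, BFS finds the shortest path from v back to v.
The shortest such closed walk is Dee → Nia → Eli → Dee, length 3.

3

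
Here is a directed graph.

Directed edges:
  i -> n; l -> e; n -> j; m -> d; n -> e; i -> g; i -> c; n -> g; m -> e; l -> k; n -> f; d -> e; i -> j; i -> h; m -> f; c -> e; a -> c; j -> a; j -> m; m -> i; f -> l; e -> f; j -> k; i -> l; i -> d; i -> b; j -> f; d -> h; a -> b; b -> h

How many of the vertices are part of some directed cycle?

7

A vertex is on a directed cycle iff it belongs to a strongly connected component of size ≥ 2 (or has a self-loop).
The vertices on cycles are {e, f, i, j, l, m, n} — 7 in total.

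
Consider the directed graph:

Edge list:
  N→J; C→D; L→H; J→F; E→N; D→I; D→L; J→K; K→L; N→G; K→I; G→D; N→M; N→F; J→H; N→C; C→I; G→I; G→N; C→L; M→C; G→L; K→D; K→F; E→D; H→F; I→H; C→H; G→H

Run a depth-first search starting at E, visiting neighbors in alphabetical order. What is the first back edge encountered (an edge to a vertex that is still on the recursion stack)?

DFS from E (visiting neighbors in alphabetical order); mark gray on enter, black on exit:
E gray
  D gray
    I gray
      H gray
        F gray
        F black
      H black
    I black
    L gray
      L→H: H black — skip
    L black
  D black
  N gray
    C gray
      C→D: D black — skip
      C→H: H black — skip
      C→I: I black — skip
      C→L: L black — skip
    C black
    N→F: F black — skip
    G gray
      G→D: D black — skip
      G→H: H black — skip
      G→I: I black — skip
      G→L: L black — skip
      G→N: N is gray → back edge
First back edge: G → N.

G->N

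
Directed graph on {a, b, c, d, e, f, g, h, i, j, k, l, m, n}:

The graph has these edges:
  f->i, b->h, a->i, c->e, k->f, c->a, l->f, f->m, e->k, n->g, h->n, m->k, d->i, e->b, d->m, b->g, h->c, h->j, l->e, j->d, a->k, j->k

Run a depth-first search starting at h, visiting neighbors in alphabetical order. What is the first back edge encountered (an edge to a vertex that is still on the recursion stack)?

m→k

DFS from h (visiting neighbors in alphabetical order); mark gray on enter, black on exit:
h gray
  c gray
    a gray
      i gray
      i black
      k gray
        f gray
          f→i: i black — skip
          m gray
            m→k: k is gray → back edge
First back edge: m → k.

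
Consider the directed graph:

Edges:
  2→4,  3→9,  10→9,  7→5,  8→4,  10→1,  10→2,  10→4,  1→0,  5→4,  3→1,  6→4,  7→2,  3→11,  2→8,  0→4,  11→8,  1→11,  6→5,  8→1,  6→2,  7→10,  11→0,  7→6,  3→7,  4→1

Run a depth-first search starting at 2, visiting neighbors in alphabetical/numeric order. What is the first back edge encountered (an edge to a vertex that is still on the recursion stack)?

0->4

DFS from 2 (visiting neighbors in alphabetical/numeric order); mark gray on enter, black on exit:
2 gray
  4 gray
    1 gray
      0 gray
        0→4: 4 is gray → back edge
First back edge: 0 → 4.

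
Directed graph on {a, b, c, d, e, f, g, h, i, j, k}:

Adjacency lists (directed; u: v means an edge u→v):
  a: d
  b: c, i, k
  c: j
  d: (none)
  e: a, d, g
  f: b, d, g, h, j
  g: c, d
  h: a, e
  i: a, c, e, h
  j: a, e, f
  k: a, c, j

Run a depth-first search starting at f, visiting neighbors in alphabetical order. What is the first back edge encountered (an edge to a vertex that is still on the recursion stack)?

DFS from f (visiting neighbors in alphabetical order); mark gray on enter, black on exit:
f gray
  b gray
    c gray
      j gray
        a gray
          d gray
          d black
        a black
        e gray
          e→a: a black — skip
          e→d: d black — skip
          g gray
            g→c: c is gray → back edge
First back edge: g → c.

g→c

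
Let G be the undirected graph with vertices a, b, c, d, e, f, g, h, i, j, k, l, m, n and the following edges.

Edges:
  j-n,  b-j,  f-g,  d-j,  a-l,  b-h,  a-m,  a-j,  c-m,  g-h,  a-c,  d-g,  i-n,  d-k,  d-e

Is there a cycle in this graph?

Yes

DFS, tracking each vertex's parent; an edge to a visited non-parent vertex closes a cycle.
Start from e:
visit e (parent –)
  visit d (parent e)
    d–e: parent, skip
    visit j (parent d)
      visit n (parent j)
        visit i (parent n)
          i–n: parent, skip
        n–j: parent, skip
      visit a (parent j)
        a–j: parent, skip
        visit l (parent a)
          l–a: parent, skip
        visit m (parent a)
          visit c (parent m)
            c–a: a visited and ≠ parent → cycle
Cycle: a – m – c – a.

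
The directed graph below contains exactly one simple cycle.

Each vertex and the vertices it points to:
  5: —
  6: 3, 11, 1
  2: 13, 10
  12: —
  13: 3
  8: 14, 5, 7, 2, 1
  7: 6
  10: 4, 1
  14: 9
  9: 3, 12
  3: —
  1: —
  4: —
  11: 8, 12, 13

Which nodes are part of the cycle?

DFS with gray/black marking from 8:
8 gray
  14 gray
    9 gray
      3 gray
      3 black
      12 gray
      12 black
    9 black
  14 black
  5 gray
  5 black
  7 gray
    6 gray
      6→3: 3 black — skip
      11 gray
        11→8: 8 is gray → back edge
Back edge closes the cycle 8 → 7 → 6 → 11 → 8; its vertices are {6, 7, 8, 11}.

6, 7, 8, 11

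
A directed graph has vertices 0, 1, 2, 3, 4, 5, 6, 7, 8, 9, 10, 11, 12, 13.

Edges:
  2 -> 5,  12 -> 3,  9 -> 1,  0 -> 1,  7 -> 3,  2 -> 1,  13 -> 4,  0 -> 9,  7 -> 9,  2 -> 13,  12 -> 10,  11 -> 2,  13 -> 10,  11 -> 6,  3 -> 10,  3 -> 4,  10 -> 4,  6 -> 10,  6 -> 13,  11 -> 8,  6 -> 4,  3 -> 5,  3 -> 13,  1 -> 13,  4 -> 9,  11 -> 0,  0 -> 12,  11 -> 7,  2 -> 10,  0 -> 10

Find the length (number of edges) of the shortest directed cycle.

4

For each vertex v, BFS finds the shortest path from v back to v.
The shortest such closed walk is 9 → 1 → 13 → 4 → 9, length 4.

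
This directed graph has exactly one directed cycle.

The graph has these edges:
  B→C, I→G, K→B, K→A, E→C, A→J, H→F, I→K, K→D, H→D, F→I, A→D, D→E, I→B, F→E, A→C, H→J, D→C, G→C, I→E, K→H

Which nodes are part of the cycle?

DFS with gray/black marking from I:
I gray
  G gray
    C gray
    C black
  G black
  E gray
    E→C: C black — skip
  E black
  K gray
    B gray
      B→C: C black — skip
    B black
    D gray
      D→E: E black — skip
      D→C: C black — skip
    D black
    H gray
      J gray
      J black
      H→D: D black — skip
      F gray
        F→I: I is gray → back edge
Back edge closes the cycle I → K → H → F → I; its vertices are {F, H, I, K}.

F, H, I, K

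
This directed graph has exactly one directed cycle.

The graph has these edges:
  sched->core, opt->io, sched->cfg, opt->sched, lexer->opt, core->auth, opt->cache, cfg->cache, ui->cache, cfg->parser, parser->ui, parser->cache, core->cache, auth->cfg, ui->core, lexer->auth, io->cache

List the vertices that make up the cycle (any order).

ui, cfg, auth, core, parser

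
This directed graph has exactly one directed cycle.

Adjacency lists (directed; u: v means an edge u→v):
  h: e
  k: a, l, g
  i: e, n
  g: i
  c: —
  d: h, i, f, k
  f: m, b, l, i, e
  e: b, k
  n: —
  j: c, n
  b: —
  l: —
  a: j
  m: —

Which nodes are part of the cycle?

DFS with gray/black marking from k:
k gray
  a gray
    j gray
      c gray
      c black
      n gray
      n black
    j black
  a black
  l gray
  l black
  g gray
    i gray
      e gray
        b gray
        b black
        e→k: k is gray → back edge
Back edge closes the cycle k → g → i → e → k; its vertices are {e, g, i, k}.

e, g, i, k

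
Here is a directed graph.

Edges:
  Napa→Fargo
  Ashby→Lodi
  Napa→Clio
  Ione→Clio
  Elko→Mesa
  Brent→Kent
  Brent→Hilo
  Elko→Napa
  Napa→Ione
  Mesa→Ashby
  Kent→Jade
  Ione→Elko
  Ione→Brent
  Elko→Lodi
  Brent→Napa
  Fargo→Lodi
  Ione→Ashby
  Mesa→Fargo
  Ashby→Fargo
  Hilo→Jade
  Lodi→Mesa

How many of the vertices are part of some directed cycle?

8

A vertex is on a directed cycle iff it belongs to a strongly connected component of size ≥ 2 (or has a self-loop).
The vertices on cycles are {Elko, Ione, Lodi, Mesa, Napa, Ashby, Brent, Fargo} — 8 in total.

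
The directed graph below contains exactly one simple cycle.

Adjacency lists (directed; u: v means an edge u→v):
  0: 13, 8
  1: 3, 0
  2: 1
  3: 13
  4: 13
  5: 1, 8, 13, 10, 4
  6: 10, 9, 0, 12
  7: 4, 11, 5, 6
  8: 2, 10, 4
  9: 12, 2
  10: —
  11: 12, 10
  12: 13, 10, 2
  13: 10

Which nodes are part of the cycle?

0, 1, 2, 8

DFS with gray/black marking from 1:
1 gray
  3 gray
    13 gray
      10 gray
      10 black
    13 black
  3 black
  0 gray
    0→13: 13 black — skip
    8 gray
      2 gray
        2→1: 1 is gray → back edge
Back edge closes the cycle 1 → 0 → 8 → 2 → 1; its vertices are {0, 1, 2, 8}.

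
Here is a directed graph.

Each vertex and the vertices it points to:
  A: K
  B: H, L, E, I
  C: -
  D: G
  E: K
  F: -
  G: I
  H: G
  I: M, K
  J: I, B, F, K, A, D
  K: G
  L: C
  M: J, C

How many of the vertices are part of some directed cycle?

10

A vertex is on a directed cycle iff it belongs to a strongly connected component of size ≥ 2 (or has a self-loop).
The vertices on cycles are {A, B, D, E, G, H, I, J, K, M} — 10 in total.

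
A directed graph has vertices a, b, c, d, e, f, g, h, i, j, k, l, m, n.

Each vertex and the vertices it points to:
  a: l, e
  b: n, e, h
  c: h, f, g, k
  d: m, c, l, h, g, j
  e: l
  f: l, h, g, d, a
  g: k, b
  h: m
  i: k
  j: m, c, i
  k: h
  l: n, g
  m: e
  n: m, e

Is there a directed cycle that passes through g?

g is on a cycle iff g can reach itself via ≥1 edge.
g → b → e → l → g — yes.

Yes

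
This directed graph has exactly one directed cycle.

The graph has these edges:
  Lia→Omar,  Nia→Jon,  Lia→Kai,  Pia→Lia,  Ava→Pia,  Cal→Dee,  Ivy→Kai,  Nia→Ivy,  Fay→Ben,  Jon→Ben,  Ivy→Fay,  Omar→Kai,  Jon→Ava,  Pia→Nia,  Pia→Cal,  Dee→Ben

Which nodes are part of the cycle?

Ava, Jon, Nia, Pia

DFS with gray/black marking from Pia:
Pia gray
  Lia gray
    Omar gray
      Kai gray
      Kai black
    Omar black
    Lia→Kai: Kai black — skip
  Lia black
  Cal gray
    Dee gray
      Ben gray
      Ben black
    Dee black
  Cal black
  Nia gray
    Ivy gray
      Ivy→Kai: Kai black — skip
      Fay gray
        Fay→Ben: Ben black — skip
      Fay black
    Ivy black
    Jon gray
      Ava gray
        Ava→Pia: Pia is gray → back edge
Back edge closes the cycle Pia → Nia → Jon → Ava → Pia; its vertices are {Ava, Jon, Nia, Pia}.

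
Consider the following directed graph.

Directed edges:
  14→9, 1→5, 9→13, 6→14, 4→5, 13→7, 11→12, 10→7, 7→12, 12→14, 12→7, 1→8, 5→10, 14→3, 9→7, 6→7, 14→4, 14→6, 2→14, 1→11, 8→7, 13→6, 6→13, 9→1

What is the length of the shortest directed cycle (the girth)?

For each vertex v, BFS finds the shortest path from v back to v.
The shortest such closed walk is 14 → 6 → 14, length 2.

2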